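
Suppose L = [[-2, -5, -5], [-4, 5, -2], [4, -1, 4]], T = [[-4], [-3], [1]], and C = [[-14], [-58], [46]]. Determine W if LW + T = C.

LW = C − T = [[-10], [-55], [45]].
Left-multiplying both sides by L⁻¹ gives W = L⁻¹(C − T).
det L = 4, so L⁻¹ = [[9/2, 25/4, 35/4], [2, 3, 4], [-4, -11/2, -15/2]].
W = L⁻¹(C − T) = [[5], [-5], [5]].

W = [[5], [-5], [5]]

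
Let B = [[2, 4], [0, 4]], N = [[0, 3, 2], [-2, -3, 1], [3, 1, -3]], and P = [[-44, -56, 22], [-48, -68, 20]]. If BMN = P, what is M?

M = B⁻¹PN⁻¹ (apply B⁻¹ on the left and N⁻¹ on the right).
B has determinant 8; B⁻¹ = [[1/2, -1/2], [0, 1/4]].
N has determinant 5; N⁻¹ = [[8/5, 11/5, 9/5], [-3/5, -6/5, -4/5], [7/5, 9/5, 6/5]].
B⁻¹P = [[2, 6, 1], [-12, -17, 5]].
M = (B⁻¹P)N⁻¹ = [[1, -1, 0], [-2, 3, -2]].

M = [[1, -1, 0], [-2, 3, -2]]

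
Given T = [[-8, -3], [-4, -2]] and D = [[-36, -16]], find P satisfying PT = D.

T is on the right of P, so right-multiply by T⁻¹: P = DT⁻¹.
det T = 4; the adjugate gives T⁻¹ = [[-1/2, 3/4], [1, -2]].
P = DT⁻¹ = [[-36, -16]] · [[-1/2, 3/4], [1, -2]] = [[2, 5]].

P = [[2, 5]]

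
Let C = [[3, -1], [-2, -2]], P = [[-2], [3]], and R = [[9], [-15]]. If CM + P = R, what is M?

CM = R − P = [[11], [-18]].
Since C multiplies M on the left, M = C⁻¹(R − P).
det C = -8, so C⁻¹ = [[1/4, -1/8], [-1/4, -3/8]].
M = C⁻¹(R − P) = [[5], [4]].

M = [[5], [4]]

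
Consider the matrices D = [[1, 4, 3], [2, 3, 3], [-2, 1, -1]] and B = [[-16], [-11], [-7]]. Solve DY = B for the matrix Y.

Y = [[-1], [-6], [3]]

Left-multiplying both sides by D⁻¹ gives Y = D⁻¹B.
D has determinant 2; D⁻¹ = [[-3, 7/2, 3/2], [-2, 5/2, 3/2], [4, -9/2, -5/2]].
Y = D⁻¹B = [[-3, 7/2, 3/2], [-2, 5/2, 3/2], [4, -9/2, -5/2]] · [[-16], [-11], [-7]] = [[-1], [-6], [3]].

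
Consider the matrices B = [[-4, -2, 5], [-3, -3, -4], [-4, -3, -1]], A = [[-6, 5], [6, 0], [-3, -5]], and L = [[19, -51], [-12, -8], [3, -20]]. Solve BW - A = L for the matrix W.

BW = L + A = [[13, -46], [-6, -8], [0, -25]].
Left-multiplying both sides by B⁻¹ gives W = B⁻¹(L + A).
det B = -5; the adjugate gives B⁻¹ = [[9/5, 17/5, -23/5], [-13/5, -24/5, 31/5], [3/5, 4/5, -6/5]].
W = B⁻¹(L + A) = [[3, 5], [-5, 3], [3, -4]].

W = [[3, 5], [-5, 3], [3, -4]]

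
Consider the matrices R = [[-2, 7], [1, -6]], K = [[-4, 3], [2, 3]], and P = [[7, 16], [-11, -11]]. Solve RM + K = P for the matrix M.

RM = P − K = [[11, 13], [-13, -14]].
Since R multiplies M on the left, M = R⁻¹(P − K).
R has determinant 5; R⁻¹ = [[-6/5, -7/5], [-1/5, -2/5]].
M = R⁻¹(P − K) = [[5, 4], [3, 3]].

M = [[5, 4], [3, 3]]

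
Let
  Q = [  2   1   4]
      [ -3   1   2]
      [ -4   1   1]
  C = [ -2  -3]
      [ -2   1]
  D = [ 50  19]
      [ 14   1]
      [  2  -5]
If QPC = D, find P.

P = [[-1, -1], [-1, -4], [-2, -2]]

Left-multiply by Q⁻¹ and right-multiply by C⁻¹: P = Q⁻¹DC⁻¹.
det Q = -3, so Q⁻¹ = [[1/3, -1, 2/3], [5/3, -6, 16/3], [-1/3, 2, -5/3]].
det C = -8, so C⁻¹ = [[-1/8, -3/8], [-1/4, 1/4]].
Q⁻¹D = [[4, 2], [10, -1], [8, 4]].
P = (Q⁻¹D)C⁻¹ = [[-1, -1], [-1, -4], [-2, -2]].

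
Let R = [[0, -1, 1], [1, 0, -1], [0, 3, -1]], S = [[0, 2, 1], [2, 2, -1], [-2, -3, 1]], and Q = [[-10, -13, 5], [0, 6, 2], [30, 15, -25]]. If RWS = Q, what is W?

Isolating W: multiply by R⁻¹ from the left and S⁻¹ from the right, so W = R⁻¹QS⁻¹.
det R = 2; the adjugate gives R⁻¹ = [[3/2, 1, 1/2], [1/2, 0, 1/2], [3/2, 0, 1/2]].
det S = -2; the adjugate gives S⁻¹ = [[1/2, 5/2, 2], [0, -1, -1], [1, 2, 2]].
R⁻¹Q = [[0, -6, -3], [10, 1, -10], [0, -12, -5]].
W = (R⁻¹Q)S⁻¹ = [[-3, 0, 0], [-5, 4, -1], [-5, 2, 2]].

W = [[-3, 0, 0], [-5, 4, -1], [-5, 2, 2]]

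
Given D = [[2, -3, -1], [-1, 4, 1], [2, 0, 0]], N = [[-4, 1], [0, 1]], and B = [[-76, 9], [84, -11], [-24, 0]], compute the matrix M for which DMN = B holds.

M = [[3, -3], [-5, 3], [2, -5]]

Isolating M: multiply by D⁻¹ from the left and N⁻¹ from the right, so M = D⁻¹BN⁻¹.
det D = 2; the adjugate gives D⁻¹ = [[0, 0, 1/2], [1, 1, -1/2], [-4, -3, 5/2]].
det N = -4; the adjugate gives N⁻¹ = [[-1/4, 1/4], [0, 1]].
D⁻¹B = [[-12, 0], [20, -2], [-8, -3]].
M = (D⁻¹B)N⁻¹ = [[3, -3], [-5, 3], [2, -5]].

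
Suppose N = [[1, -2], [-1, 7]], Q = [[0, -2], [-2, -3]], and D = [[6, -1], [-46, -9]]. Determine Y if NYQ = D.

Left-multiply by N⁻¹ and right-multiply by Q⁻¹: Y = N⁻¹DQ⁻¹.
N has determinant 5; N⁻¹ = [[7/5, 2/5], [1/5, 1/5]].
det Q = -4, so Q⁻¹ = [[3/4, -1/2], [-1/2, 0]].
N⁻¹D = [[-10, -5], [-8, -2]].
Y = (N⁻¹D)Q⁻¹ = [[-5, 5], [-5, 4]].

Y = [[-5, 5], [-5, 4]]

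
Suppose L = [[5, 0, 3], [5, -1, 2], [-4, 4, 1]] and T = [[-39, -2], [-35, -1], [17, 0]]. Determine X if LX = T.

X = [[-6, 2], [-1, 3], [-3, -4]]

Since L multiplies X on the left, X = L⁻¹T.
det L = 3, so L⁻¹ = [[-3, 4, 1], [-13/3, 17/3, 5/3], [16/3, -20/3, -5/3]].
X = L⁻¹T = [[-3, 4, 1], [-13/3, 17/3, 5/3], [16/3, -20/3, -5/3]] · [[-39, -2], [-35, -1], [17, 0]] = [[-6, 2], [-1, 3], [-3, -4]].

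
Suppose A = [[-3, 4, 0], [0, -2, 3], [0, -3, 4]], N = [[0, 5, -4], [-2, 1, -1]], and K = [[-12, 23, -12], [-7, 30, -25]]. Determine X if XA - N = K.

X = [[4, 0, -4], [3, -2, -5]]

XA = K + N = [[-12, 28, -16], [-9, 31, -26]].
A is on the right of X, so right-multiply by A⁻¹: X = (K + N)A⁻¹.
A has determinant -3; A⁻¹ = [[-1/3, 16/3, -4], [0, 4, -3], [0, 3, -2]].
X = (K + N)A⁻¹ = [[4, 0, -4], [3, -2, -5]].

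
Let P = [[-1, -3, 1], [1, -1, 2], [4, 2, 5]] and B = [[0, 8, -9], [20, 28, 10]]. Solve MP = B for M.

M = [[-5, 3, -2], [-6, -2, 4]]

Since P sits to the right of M, M = BP⁻¹.
det P = 6, so P⁻¹ = [[-3/2, 17/6, -5/6], [1/2, -3/2, 1/2], [1, -5/3, 2/3]].
M = BP⁻¹ = [[0, 8, -9], [20, 28, 10]] · [[-3/2, 17/6, -5/6], [1/2, -3/2, 1/2], [1, -5/3, 2/3]] = [[-5, 3, -2], [-6, -2, 4]].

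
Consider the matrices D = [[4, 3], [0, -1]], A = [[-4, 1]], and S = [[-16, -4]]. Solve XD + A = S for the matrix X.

X = [[-3, -4]]

XD = S − A = [[-12, -5]].
Right-multiplying both sides by D⁻¹ gives X = (S − A)D⁻¹.
det D = -4; the adjugate gives D⁻¹ = [[1/4, 3/4], [0, -1]].
X = (S − A)D⁻¹ = [[-3, -4]].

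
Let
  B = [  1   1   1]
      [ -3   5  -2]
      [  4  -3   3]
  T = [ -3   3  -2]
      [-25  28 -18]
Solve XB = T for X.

X = [[2, -1, -2], [-1, 4, -3]]

B is on the right of X, so right-multiply by B⁻¹: X = TB⁻¹.
det B = -1; the adjugate gives B⁻¹ = [[-9, 6, 7], [-1, 1, 1], [11, -7, -8]].
X = TB⁻¹ = [[-3, 3, -2], [-25, 28, -18]] · [[-9, 6, 7], [-1, 1, 1], [11, -7, -8]] = [[2, -1, -2], [-1, 4, -3]].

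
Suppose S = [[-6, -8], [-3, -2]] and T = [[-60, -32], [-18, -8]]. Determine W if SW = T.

W = [[2, 0], [6, 4]]

Left-multiplying both sides by S⁻¹ gives W = S⁻¹T.
det S = -12; the adjugate gives S⁻¹ = [[1/6, -2/3], [-1/4, 1/2]].
W = S⁻¹T = [[1/6, -2/3], [-1/4, 1/2]] · [[-60, -32], [-18, -8]] = [[2, 0], [6, 4]].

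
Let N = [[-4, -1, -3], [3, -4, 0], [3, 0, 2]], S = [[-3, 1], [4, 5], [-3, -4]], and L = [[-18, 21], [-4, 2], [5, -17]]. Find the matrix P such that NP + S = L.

NP = L − S = [[-15, 20], [-8, -3], [8, -13]].
N is on the left of P, so left-multiply by N⁻¹: P = N⁻¹(L − S).
det N = 2, so N⁻¹ = [[-4, 1, -6], [-3, 1/2, -9/2], [6, -3/2, 19/2]].
P = N⁻¹(L − S) = [[4, -5], [5, -3], [-2, 1]].

P = [[4, -5], [5, -3], [-2, 1]]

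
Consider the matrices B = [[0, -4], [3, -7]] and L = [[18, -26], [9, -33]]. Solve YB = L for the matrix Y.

Y = [[-4, 6], [3, 3]]

B is on the right of Y, so right-multiply by B⁻¹: Y = LB⁻¹.
det B = 12, so B⁻¹ = [[-7/12, 1/3], [-1/4, 0]].
Y = LB⁻¹ = [[18, -26], [9, -33]] · [[-7/12, 1/3], [-1/4, 0]] = [[-4, 6], [3, 3]].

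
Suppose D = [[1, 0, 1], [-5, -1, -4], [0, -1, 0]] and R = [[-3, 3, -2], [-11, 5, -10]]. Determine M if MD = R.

M = [[2, 1, -4], [-6, 1, -6]]

Right-multiplying both sides by D⁻¹ gives M = RD⁻¹.
det D = 1, so D⁻¹ = [[-4, -1, 1], [0, 0, -1], [5, 1, -1]].
M = RD⁻¹ = [[-3, 3, -2], [-11, 5, -10]] · [[-4, -1, 1], [0, 0, -1], [5, 1, -1]] = [[2, 1, -4], [-6, 1, -6]].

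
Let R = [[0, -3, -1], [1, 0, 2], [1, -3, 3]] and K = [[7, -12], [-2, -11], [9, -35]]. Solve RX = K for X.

R is on the left of X, so left-multiply by R⁻¹: X = R⁻¹K.
R has determinant 6; R⁻¹ = [[1, 2, -1], [-1/6, 1/6, -1/6], [-1/2, -1/2, 1/2]].
X = R⁻¹K = [[1, 2, -1], [-1/6, 1/6, -1/6], [-1/2, -1/2, 1/2]] · [[7, -12], [-2, -11], [9, -35]] = [[-6, 1], [-3, 6], [2, -6]].

X = [[-6, 1], [-3, 6], [2, -6]]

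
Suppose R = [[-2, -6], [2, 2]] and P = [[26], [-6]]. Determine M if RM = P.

M = [[2], [-5]]

Left-multiplying both sides by R⁻¹ gives M = R⁻¹P.
det R = 8; the adjugate gives R⁻¹ = [[1/4, 3/4], [-1/4, -1/4]].
M = R⁻¹P = [[1/4, 3/4], [-1/4, -1/4]] · [[26], [-6]] = [[2], [-5]].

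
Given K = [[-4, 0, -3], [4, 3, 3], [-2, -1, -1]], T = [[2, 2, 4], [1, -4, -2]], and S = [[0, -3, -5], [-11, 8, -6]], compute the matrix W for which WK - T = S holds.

W = [[0, -2, -5], [4, 1, -1]]

WK = S + T = [[2, -1, -1], [-10, 4, -8]].
K is on the right of W, so right-multiply by K⁻¹: W = (S + T)K⁻¹.
K has determinant -6; K⁻¹ = [[0, -1/2, -3/2], [1/3, 1/3, 0], [-1/3, 2/3, 2]].
W = (S + T)K⁻¹ = [[0, -2, -5], [4, 1, -1]].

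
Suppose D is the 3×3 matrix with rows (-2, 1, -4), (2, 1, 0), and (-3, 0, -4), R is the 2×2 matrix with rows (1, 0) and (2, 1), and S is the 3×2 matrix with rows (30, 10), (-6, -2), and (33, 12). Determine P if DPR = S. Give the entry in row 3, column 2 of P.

-3

Left-multiply by D⁻¹ and right-multiply by R⁻¹: P = D⁻¹SR⁻¹.
D has determinant 4; D⁻¹ = [[-1, 1, 1], [2, -1, -2], [3/4, -3/4, -1]].
det R = 1, so R⁻¹ = [[1, 0], [-2, 1]].
D⁻¹S = [[-3, 0], [0, -2], [-6, -3]].
P = (D⁻¹S)R⁻¹ = [[-3, 0], [4, -2], [0, -3]].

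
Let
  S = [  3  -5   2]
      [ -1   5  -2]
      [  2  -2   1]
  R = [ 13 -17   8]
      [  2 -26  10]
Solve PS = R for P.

Right-multiplying both sides by S⁻¹ gives P = RS⁻¹.
S has determinant 2; S⁻¹ = [[1/2, 1/2, 0], [-3/2, -1/2, 2], [-4, -2, 5]].
P = RS⁻¹ = [[13, -17, 8], [2, -26, 10]] · [[1/2, 1/2, 0], [-3/2, -1/2, 2], [-4, -2, 5]] = [[0, -1, 6], [0, -6, -2]].

P = [[0, -1, 6], [0, -6, -2]]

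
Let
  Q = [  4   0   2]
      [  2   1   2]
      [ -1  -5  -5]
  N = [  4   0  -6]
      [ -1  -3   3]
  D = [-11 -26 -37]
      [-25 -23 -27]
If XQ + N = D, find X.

XQ = D − N = [[-15, -26, -31], [-24, -20, -30]].
Right-multiplying both sides by Q⁻¹ gives X = (D − N)Q⁻¹.
det Q = 2; the adjugate gives Q⁻¹ = [[5/2, -5, -1], [4, -9, -2], [-9/2, 10, 2]].
X = (D − N)Q⁻¹ = [[-2, -1, 5], [-5, 0, 4]].

X = [[-2, -1, 5], [-5, 0, 4]]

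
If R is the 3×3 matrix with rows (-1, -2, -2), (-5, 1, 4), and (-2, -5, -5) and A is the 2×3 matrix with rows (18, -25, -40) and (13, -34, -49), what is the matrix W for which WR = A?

W = [[-5, -5, 6], [2, -5, 5]]

Since R sits to the right of W, W = AR⁻¹.
det R = -3; the adjugate gives R⁻¹ = [[-5, 0, 2], [11, -1/3, -14/3], [-9, 1/3, 11/3]].
W = AR⁻¹ = [[18, -25, -40], [13, -34, -49]] · [[-5, 0, 2], [11, -1/3, -14/3], [-9, 1/3, 11/3]] = [[-5, -5, 6], [2, -5, 5]].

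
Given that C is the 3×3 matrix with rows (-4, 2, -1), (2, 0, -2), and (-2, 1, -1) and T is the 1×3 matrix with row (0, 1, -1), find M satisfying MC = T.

Since C sits to the right of M, M = TC⁻¹.
C has determinant 2; C⁻¹ = [[1, 1/2, -2], [3, 1, -5], [1, 0, -2]].
M = TC⁻¹ = [[0, 1, -1]] · [[1, 1/2, -2], [3, 1, -5], [1, 0, -2]] = [[2, 1, -3]].

M = [[2, 1, -3]]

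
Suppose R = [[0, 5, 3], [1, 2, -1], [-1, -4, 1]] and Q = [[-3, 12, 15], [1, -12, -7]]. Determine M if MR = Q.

Since R sits to the right of M, M = QR⁻¹.
R has determinant -6; R⁻¹ = [[1/3, 17/6, 11/6], [0, -1/2, -1/2], [1/3, 5/6, 5/6]].
M = QR⁻¹ = [[-3, 12, 15], [1, -12, -7]] · [[1/3, 17/6, 11/6], [0, -1/2, -1/2], [1/3, 5/6, 5/6]] = [[4, -2, 1], [-2, 3, 2]].

M = [[4, -2, 1], [-2, 3, 2]]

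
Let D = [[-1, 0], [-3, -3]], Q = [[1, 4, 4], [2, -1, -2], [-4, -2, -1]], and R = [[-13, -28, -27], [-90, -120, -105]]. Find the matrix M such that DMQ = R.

M = [[5, -2, -3], [1, 0, -4]]

Left-multiply by D⁻¹ and right-multiply by Q⁻¹: M = D⁻¹RQ⁻¹.
det D = 3; the adjugate gives D⁻¹ = [[-1, 0], [1, -1/3]].
Q has determinant 5; Q⁻¹ = [[-3/5, -4/5, -4/5], [2, 3, 2], [-8/5, -14/5, -9/5]].
D⁻¹R = [[13, 28, 27], [17, 12, 8]].
M = (D⁻¹R)Q⁻¹ = [[5, -2, -3], [1, 0, -4]].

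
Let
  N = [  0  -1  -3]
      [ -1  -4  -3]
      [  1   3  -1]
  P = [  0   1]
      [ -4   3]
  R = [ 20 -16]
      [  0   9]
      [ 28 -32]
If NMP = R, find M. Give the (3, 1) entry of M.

Left-multiply by N⁻¹ and right-multiply by P⁻¹: M = N⁻¹RP⁻¹.
det N = 1, so N⁻¹ = [[13, -10, -9], [-4, 3, 3], [1, -1, -1]].
P has determinant 4; P⁻¹ = [[3/4, -1/4], [1, 0]].
N⁻¹R = [[8, -10], [4, -5], [-8, 7]].
M = (N⁻¹R)P⁻¹ = [[-4, -2], [-2, -1], [1, 2]].

1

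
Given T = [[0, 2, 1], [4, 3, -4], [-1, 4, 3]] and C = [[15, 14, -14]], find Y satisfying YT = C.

Since T sits to the right of Y, Y = CT⁻¹.
det T = 3, so T⁻¹ = [[25/3, -2/3, -11/3], [-8/3, 1/3, 4/3], [19/3, -2/3, -8/3]].
Y = CT⁻¹ = [[15, 14, -14]] · [[25/3, -2/3, -11/3], [-8/3, 1/3, 4/3], [19/3, -2/3, -8/3]] = [[-1, 4, 1]].

Y = [[-1, 4, 1]]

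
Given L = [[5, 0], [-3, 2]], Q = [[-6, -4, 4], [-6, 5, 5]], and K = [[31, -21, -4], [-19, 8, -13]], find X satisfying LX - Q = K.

X = [[5, -5, 0], [-5, -1, -4]]

LX = K + Q = [[25, -25, 0], [-25, 13, -8]].
Since L multiplies X on the left, X = L⁻¹(K + Q).
det L = 10, so L⁻¹ = [[1/5, 0], [3/10, 1/2]].
X = L⁻¹(K + Q) = [[5, -5, 0], [-5, -1, -4]].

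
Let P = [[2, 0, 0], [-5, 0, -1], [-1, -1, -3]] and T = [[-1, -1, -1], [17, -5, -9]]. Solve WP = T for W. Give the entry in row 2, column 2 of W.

-6

Right-multiplying both sides by P⁻¹ gives W = TP⁻¹.
P has determinant -2; P⁻¹ = [[1/2, 0, 0], [7, 3, -1], [-5/2, -1, 0]].
W = TP⁻¹ = [[-1, -1, -1], [17, -5, -9]] · [[1/2, 0, 0], [7, 3, -1], [-5/2, -1, 0]] = [[-5, -2, 1], [-4, -6, 5]].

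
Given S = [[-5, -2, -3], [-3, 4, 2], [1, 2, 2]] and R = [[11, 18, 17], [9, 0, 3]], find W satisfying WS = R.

S is on the right of W, so right-multiply by S⁻¹: W = RS⁻¹.
det S = -6, so S⁻¹ = [[-2/3, 1/3, -4/3], [-4/3, 7/6, -19/6], [5/3, -4/3, 13/3]].
W = RS⁻¹ = [[11, 18, 17], [9, 0, 3]] · [[-2/3, 1/3, -4/3], [-4/3, 7/6, -19/6], [5/3, -4/3, 13/3]] = [[-3, 2, 2], [-1, -1, 1]].

W = [[-3, 2, 2], [-1, -1, 1]]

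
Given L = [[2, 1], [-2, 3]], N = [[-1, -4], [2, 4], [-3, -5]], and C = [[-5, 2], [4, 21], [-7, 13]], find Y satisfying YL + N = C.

Y = [[0, 2], [5, 4], [3, 5]]

YL = C − N = [[-4, 6], [2, 17], [-4, 18]].
Since L sits to the right of Y, Y = (C − N)L⁻¹.
det L = 8, so L⁻¹ = [[3/8, -1/8], [1/4, 1/4]].
Y = (C − N)L⁻¹ = [[0, 2], [5, 4], [3, 5]].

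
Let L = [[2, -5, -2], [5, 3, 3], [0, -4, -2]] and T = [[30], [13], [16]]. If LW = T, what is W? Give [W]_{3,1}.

Since L multiplies W on the left, W = L⁻¹T.
det L = 2; the adjugate gives L⁻¹ = [[3, -1, -9/2], [5, -2, -8], [-10, 4, 31/2]].
W = L⁻¹T = [[3, -1, -9/2], [5, -2, -8], [-10, 4, 31/2]] · [[30], [13], [16]] = [[5], [-4], [0]].

0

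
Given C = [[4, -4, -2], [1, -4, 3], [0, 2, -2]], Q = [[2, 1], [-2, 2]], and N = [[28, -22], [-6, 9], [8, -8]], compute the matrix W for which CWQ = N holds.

W = [[2, -2], [1, 0], [1, 2]]

Isolating W: multiply by C⁻¹ from the left and Q⁻¹ from the right, so W = C⁻¹NQ⁻¹.
det C = -4, so C⁻¹ = [[-1/2, 3, 5], [-1/2, 2, 7/2], [-1/2, 2, 3]].
det Q = 6; the adjugate gives Q⁻¹ = [[1/3, -1/6], [1/3, 1/3]].
C⁻¹N = [[8, -2], [2, 1], [-2, 5]].
W = (C⁻¹N)Q⁻¹ = [[2, -2], [1, 0], [1, 2]].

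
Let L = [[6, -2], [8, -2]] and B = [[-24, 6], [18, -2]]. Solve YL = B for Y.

Y = [[0, -3], [-5, 6]]

L is on the right of Y, so right-multiply by L⁻¹: Y = BL⁻¹.
L has determinant 4; L⁻¹ = [[-1/2, 1/2], [-2, 3/2]].
Y = BL⁻¹ = [[-24, 6], [18, -2]] · [[-1/2, 1/2], [-2, 3/2]] = [[0, -3], [-5, 6]].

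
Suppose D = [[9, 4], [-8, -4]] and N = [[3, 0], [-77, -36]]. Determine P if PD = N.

P = [[3, 3], [-5, 4]]

Right-multiplying both sides by D⁻¹ gives P = ND⁻¹.
D has determinant -4; D⁻¹ = [[1, 1], [-2, -9/4]].
P = ND⁻¹ = [[3, 0], [-77, -36]] · [[1, 1], [-2, -9/4]] = [[3, 3], [-5, 4]].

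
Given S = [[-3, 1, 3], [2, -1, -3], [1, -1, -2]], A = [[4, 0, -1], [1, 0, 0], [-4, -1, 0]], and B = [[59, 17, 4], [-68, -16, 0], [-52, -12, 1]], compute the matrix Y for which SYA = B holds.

Y = [[4, -3, 1], [-1, -5, -5], [3, 1, -3]]

Y = S⁻¹BA⁻¹ (apply S⁻¹ on the left and A⁻¹ on the right).
S has determinant 1; S⁻¹ = [[-1, -1, 0], [1, 3, -3], [-1, -2, 1]].
A has determinant 1; A⁻¹ = [[0, 1, 0], [0, -4, -1], [-1, 4, 0]].
S⁻¹B = [[9, -1, -4], [11, 5, 1], [25, 3, -3]].
Y = (S⁻¹B)A⁻¹ = [[4, -3, 1], [-1, -5, -5], [3, 1, -3]].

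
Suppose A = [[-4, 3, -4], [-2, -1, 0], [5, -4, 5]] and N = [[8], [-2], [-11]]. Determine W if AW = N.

W = [[-1], [4], [2]]

A is on the left of W, so left-multiply by A⁻¹: W = A⁻¹N.
det A = -2, so A⁻¹ = [[5/2, -1/2, 2], [-5, 0, -4], [-13/2, 1/2, -5]].
W = A⁻¹N = [[5/2, -1/2, 2], [-5, 0, -4], [-13/2, 1/2, -5]] · [[8], [-2], [-11]] = [[-1], [4], [2]].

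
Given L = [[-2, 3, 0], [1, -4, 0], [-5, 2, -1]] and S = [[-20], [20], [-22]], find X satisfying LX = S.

X = [[4], [-4], [-6]]

Left-multiplying both sides by L⁻¹ gives X = L⁻¹S.
det L = -5; the adjugate gives L⁻¹ = [[-4/5, -3/5, 0], [-1/5, -2/5, 0], [18/5, 11/5, -1]].
X = L⁻¹S = [[-4/5, -3/5, 0], [-1/5, -2/5, 0], [18/5, 11/5, -1]] · [[-20], [20], [-22]] = [[4], [-4], [-6]].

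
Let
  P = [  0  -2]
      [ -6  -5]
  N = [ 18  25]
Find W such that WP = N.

W = [[-5, -3]]

P is on the right of W, so right-multiply by P⁻¹: W = NP⁻¹.
det P = -12, so P⁻¹ = [[5/12, -1/6], [-1/2, 0]].
W = NP⁻¹ = [[18, 25]] · [[5/12, -1/6], [-1/2, 0]] = [[-5, -3]].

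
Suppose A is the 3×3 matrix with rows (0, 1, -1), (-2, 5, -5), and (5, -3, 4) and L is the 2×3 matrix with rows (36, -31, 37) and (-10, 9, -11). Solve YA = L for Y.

A is on the right of Y, so right-multiply by A⁻¹: Y = LA⁻¹.
A has determinant 2; A⁻¹ = [[5/2, -1/2, 0], [-17/2, 5/2, 1], [-19/2, 5/2, 1]].
Y = LA⁻¹ = [[36, -31, 37], [-10, 9, -11]] · [[5/2, -1/2, 0], [-17/2, 5/2, 1], [-19/2, 5/2, 1]] = [[2, -3, 6], [3, 0, -2]].

Y = [[2, -3, 6], [3, 0, -2]]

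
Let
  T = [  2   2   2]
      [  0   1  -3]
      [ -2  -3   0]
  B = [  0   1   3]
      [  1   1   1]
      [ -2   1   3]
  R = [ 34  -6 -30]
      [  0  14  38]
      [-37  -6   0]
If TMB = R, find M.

M = T⁻¹RB⁻¹ (apply T⁻¹ on the left and B⁻¹ on the right).
T has determinant -2; T⁻¹ = [[9/2, 3, 4], [-3, -2, -3], [-1, -1, -1]].
det B = 4; the adjugate gives B⁻¹ = [[1/2, 0, -1/2], [-5/4, 3/2, 3/4], [3/4, -1/2, -1/4]].
T⁻¹R = [[5, -9, -21], [9, 8, 14], [3, -2, -8]].
M = (T⁻¹R)B⁻¹ = [[-2, -3, -4], [5, 5, -2], [-2, 1, -1]].

M = [[-2, -3, -4], [5, 5, -2], [-2, 1, -1]]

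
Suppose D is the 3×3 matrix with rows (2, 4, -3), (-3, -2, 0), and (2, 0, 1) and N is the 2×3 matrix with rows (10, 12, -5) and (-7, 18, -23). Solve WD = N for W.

Since D sits to the right of W, W = ND⁻¹.
det D = -4; the adjugate gives D⁻¹ = [[1/2, 1, 3/2], [-3/4, -2, -9/4], [-1, -2, -2]].
W = ND⁻¹ = [[10, 12, -5], [-7, 18, -23]] · [[1/2, 1, 3/2], [-3/4, -2, -9/4], [-1, -2, -2]] = [[1, -4, -2], [6, 3, -5]].

W = [[1, -4, -2], [6, 3, -5]]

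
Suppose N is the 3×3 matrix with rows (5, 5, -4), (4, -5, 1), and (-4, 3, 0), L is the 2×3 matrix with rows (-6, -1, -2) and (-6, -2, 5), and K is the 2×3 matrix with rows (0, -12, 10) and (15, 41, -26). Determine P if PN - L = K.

P = [[-2, 0, -1], [5, -1, 3]]

PN = K + L = [[-6, -13, 8], [9, 39, -21]].
N is on the right of P, so right-multiply by N⁻¹: P = (K + L)N⁻¹.
N has determinant -3; N⁻¹ = [[1, 4, 5], [4/3, 16/3, 7], [8/3, 35/3, 15]].
P = (K + L)N⁻¹ = [[-2, 0, -1], [5, -1, 3]].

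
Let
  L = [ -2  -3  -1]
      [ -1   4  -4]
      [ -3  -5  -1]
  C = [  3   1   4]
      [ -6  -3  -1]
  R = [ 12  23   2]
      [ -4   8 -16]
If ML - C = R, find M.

ML = R + C = [[15, 24, 6], [-10, 5, -17]].
Right-multiplying both sides by L⁻¹ gives M = (R + C)L⁻¹.
L has determinant -2; L⁻¹ = [[12, -1, -8], [-11/2, 1/2, 7/2], [-17/2, 1/2, 11/2]].
M = (R + C)L⁻¹ = [[-3, 0, -3], [-3, 4, 4]].

M = [[-3, 0, -3], [-3, 4, 4]]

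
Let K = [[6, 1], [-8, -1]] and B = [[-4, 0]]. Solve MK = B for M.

M = [[2, 2]]

Right-multiplying both sides by K⁻¹ gives M = BK⁻¹.
det K = 2; the adjugate gives K⁻¹ = [[-1/2, -1/2], [4, 3]].
M = BK⁻¹ = [[-4, 0]] · [[-1/2, -1/2], [4, 3]] = [[2, 2]].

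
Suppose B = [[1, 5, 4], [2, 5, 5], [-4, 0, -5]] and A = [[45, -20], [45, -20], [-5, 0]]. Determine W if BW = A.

B is on the left of W, so left-multiply by B⁻¹: W = B⁻¹A.
B has determinant 5; B⁻¹ = [[-5, 5, 1], [-2, 11/5, 3/5], [4, -4, -1]].
W = B⁻¹A = [[-5, 5, 1], [-2, 11/5, 3/5], [4, -4, -1]] · [[45, -20], [45, -20], [-5, 0]] = [[-5, 0], [6, -4], [5, 0]].

W = [[-5, 0], [6, -4], [5, 0]]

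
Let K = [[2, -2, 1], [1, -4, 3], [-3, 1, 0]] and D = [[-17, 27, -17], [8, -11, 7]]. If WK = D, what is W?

Since K sits to the right of W, W = DK⁻¹.
K has determinant 1; K⁻¹ = [[-3, 1, -2], [-9, 3, -5], [-11, 4, -6]].
W = DK⁻¹ = [[-17, 27, -17], [8, -11, 7]] · [[-3, 1, -2], [-9, 3, -5], [-11, 4, -6]] = [[-5, -4, 1], [-2, 3, -3]].

W = [[-5, -4, 1], [-2, 3, -3]]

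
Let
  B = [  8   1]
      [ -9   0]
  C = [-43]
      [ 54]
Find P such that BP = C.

Since B multiplies P on the left, P = B⁻¹C.
B has determinant 9; B⁻¹ = [[0, -1/9], [1, 8/9]].
P = B⁻¹C = [[0, -1/9], [1, 8/9]] · [[-43], [54]] = [[-6], [5]].

P = [[-6], [5]]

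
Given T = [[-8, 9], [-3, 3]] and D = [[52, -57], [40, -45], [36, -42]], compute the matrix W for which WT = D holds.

W = [[-5, -4], [-5, 0], [-6, 4]]

T is on the right of W, so right-multiply by T⁻¹: W = DT⁻¹.
T has determinant 3; T⁻¹ = [[1, -3], [1, -8/3]].
W = DT⁻¹ = [[52, -57], [40, -45], [36, -42]] · [[1, -3], [1, -8/3]] = [[-5, -4], [-5, 0], [-6, 4]].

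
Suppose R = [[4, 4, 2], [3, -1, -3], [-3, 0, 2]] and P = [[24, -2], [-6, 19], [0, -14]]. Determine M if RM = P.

M = [[0, 4], [6, -4], [0, -1]]

R is on the left of M, so left-multiply by R⁻¹: M = R⁻¹P.
det R = -2; the adjugate gives R⁻¹ = [[1, 4, 5], [-3/2, -7, -9], [3/2, 6, 8]].
M = R⁻¹P = [[1, 4, 5], [-3/2, -7, -9], [3/2, 6, 8]] · [[24, -2], [-6, 19], [0, -14]] = [[0, 4], [6, -4], [0, -1]].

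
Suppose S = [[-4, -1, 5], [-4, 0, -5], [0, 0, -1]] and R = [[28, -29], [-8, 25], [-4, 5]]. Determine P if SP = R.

S is on the left of P, so left-multiply by S⁻¹: P = S⁻¹R.
S has determinant 4; S⁻¹ = [[0, -1/4, 5/4], [-1, 1, -10], [0, 0, -1]].
P = S⁻¹R = [[0, -1/4, 5/4], [-1, 1, -10], [0, 0, -1]] · [[28, -29], [-8, 25], [-4, 5]] = [[-3, 0], [4, 4], [4, -5]].

P = [[-3, 0], [4, 4], [4, -5]]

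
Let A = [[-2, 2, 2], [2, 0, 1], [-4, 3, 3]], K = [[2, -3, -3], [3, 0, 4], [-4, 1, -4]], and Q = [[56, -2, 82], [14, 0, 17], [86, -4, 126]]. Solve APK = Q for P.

Left-multiply by A⁻¹ and right-multiply by K⁻¹: P = A⁻¹QK⁻¹.
det A = -2; the adjugate gives A⁻¹ = [[3/2, 0, -1], [5, -1, -3], [-3, 1, 2]].
det K = -5; the adjugate gives K⁻¹ = [[4/5, 3, 12/5], [4/5, 4, 17/5], [-3/5, -2, -9/5]].
A⁻¹Q = [[-2, 1, -3], [8, 2, 15], [18, -2, 23]].
P = (A⁻¹Q)K⁻¹ = [[1, 4, 4], [-1, 2, -1], [-1, 0, -5]].

P = [[1, 4, 4], [-1, 2, -1], [-1, 0, -5]]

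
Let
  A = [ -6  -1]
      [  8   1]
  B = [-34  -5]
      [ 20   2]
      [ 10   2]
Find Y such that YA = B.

Y = [[3, -2], [2, 4], [-3, -1]]

A is on the right of Y, so right-multiply by A⁻¹: Y = BA⁻¹.
det A = 2; the adjugate gives A⁻¹ = [[1/2, 1/2], [-4, -3]].
Y = BA⁻¹ = [[-34, -5], [20, 2], [10, 2]] · [[1/2, 1/2], [-4, -3]] = [[3, -2], [2, 4], [-3, -1]].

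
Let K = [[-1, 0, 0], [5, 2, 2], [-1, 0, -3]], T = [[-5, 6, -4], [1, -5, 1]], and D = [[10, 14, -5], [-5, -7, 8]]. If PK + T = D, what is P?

PK = D − T = [[15, 8, -1], [-6, -2, 7]].
K is on the right of P, so right-multiply by K⁻¹: P = (D − T)K⁻¹.
det K = 6; the adjugate gives K⁻¹ = [[-1, 0, 0], [13/6, 1/2, 1/3], [1/3, 0, -1/3]].
P = (D − T)K⁻¹ = [[2, 4, 3], [4, -1, -3]].

P = [[2, 4, 3], [4, -1, -3]]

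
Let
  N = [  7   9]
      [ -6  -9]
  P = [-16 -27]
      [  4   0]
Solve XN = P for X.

X = [[2, 5], [4, 4]]

N is on the right of X, so right-multiply by N⁻¹: X = PN⁻¹.
N has determinant -9; N⁻¹ = [[1, 1], [-2/3, -7/9]].
X = PN⁻¹ = [[-16, -27], [4, 0]] · [[1, 1], [-2/3, -7/9]] = [[2, 5], [4, 4]].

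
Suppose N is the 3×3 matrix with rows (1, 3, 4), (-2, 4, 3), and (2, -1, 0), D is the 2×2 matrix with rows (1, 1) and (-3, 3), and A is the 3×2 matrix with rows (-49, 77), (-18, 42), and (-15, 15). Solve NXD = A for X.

Left-multiply by N⁻¹ and right-multiply by D⁻¹: X = N⁻¹AD⁻¹.
N has determinant -3; N⁻¹ = [[-1, 4/3, 7/3], [-2, 8/3, 11/3], [2, -7/3, -10/3]].
det D = 6, so D⁻¹ = [[1/2, -1/6], [1/2, 1/6]].
N⁻¹A = [[-10, 14], [-5, 13], [-6, 6]].
X = (N⁻¹A)D⁻¹ = [[2, 4], [4, 3], [0, 2]].

X = [[2, 4], [4, 3], [0, 2]]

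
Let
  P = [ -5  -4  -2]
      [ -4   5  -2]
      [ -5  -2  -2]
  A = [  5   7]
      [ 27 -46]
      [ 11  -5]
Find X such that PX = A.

X = [[-5, 1], [3, -6], [4, 6]]

Left-multiplying both sides by P⁻¹ gives X = P⁻¹A.
det P = -4; the adjugate gives P⁻¹ = [[7/2, 1, -9/2], [-1/2, 0, 1/2], [-33/4, -5/2, 41/4]].
X = P⁻¹A = [[7/2, 1, -9/2], [-1/2, 0, 1/2], [-33/4, -5/2, 41/4]] · [[5, 7], [27, -46], [11, -5]] = [[-5, 1], [3, -6], [4, 6]].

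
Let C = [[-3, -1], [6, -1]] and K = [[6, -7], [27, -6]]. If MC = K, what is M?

M = [[4, 3], [1, 5]]

Right-multiplying both sides by C⁻¹ gives M = KC⁻¹.
C has determinant 9; C⁻¹ = [[-1/9, 1/9], [-2/3, -1/3]].
M = KC⁻¹ = [[6, -7], [27, -6]] · [[-1/9, 1/9], [-2/3, -1/3]] = [[4, 3], [1, 5]].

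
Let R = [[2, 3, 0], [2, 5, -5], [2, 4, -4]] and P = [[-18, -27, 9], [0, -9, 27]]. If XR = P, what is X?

X = [[-6, 3, -6], [6, -3, -3]]

Right-multiplying both sides by R⁻¹ gives X = PR⁻¹.
det R = -6, so R⁻¹ = [[0, -2, 5/2], [1/3, 4/3, -5/3], [1/3, 1/3, -2/3]].
X = PR⁻¹ = [[-18, -27, 9], [0, -9, 27]] · [[0, -2, 5/2], [1/3, 4/3, -5/3], [1/3, 1/3, -2/3]] = [[-6, 3, -6], [6, -3, -3]].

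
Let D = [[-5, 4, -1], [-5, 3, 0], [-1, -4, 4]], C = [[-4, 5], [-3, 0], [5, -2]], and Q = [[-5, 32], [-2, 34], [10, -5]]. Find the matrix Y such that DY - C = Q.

Y = [[1, -5], [0, 3], [4, 0]]

DY = Q + C = [[-9, 37], [-5, 34], [15, -7]].
D is on the left of Y, so left-multiply by D⁻¹: Y = D⁻¹(Q + C).
det D = -3; the adjugate gives D⁻¹ = [[-4, 4, -1], [-20/3, 7, -5/3], [-23/3, 8, -5/3]].
Y = D⁻¹(Q + C) = [[1, -5], [0, 3], [4, 0]].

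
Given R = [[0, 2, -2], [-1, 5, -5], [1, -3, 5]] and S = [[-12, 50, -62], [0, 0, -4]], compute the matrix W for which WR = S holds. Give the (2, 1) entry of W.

Since R sits to the right of W, W = SR⁻¹.
R has determinant 4; R⁻¹ = [[5/2, -1, 0], [0, 1/2, 1/2], [-1/2, 1/2, 1/2]].
W = SR⁻¹ = [[-12, 50, -62], [0, 0, -4]] · [[5/2, -1, 0], [0, 1/2, 1/2], [-1/2, 1/2, 1/2]] = [[1, 6, -6], [2, -2, -2]].

2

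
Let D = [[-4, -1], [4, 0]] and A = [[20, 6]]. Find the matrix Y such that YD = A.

Since D sits to the right of Y, Y = AD⁻¹.
det D = 4, so D⁻¹ = [[0, 1/4], [-1, -1]].
Y = AD⁻¹ = [[20, 6]] · [[0, 1/4], [-1, -1]] = [[-6, -1]].

Y = [[-6, -1]]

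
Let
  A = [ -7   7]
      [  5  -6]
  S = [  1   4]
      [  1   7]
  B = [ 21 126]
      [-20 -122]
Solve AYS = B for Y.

Left-multiply by A⁻¹ and right-multiply by S⁻¹: Y = A⁻¹BS⁻¹.
det A = 7, so A⁻¹ = [[-6/7, -1], [-5/7, -1]].
det S = 3, so S⁻¹ = [[7/3, -4/3], [-1/3, 1/3]].
A⁻¹B = [[2, 14], [5, 32]].
Y = (A⁻¹B)S⁻¹ = [[0, 2], [1, 4]].

Y = [[0, 2], [1, 4]]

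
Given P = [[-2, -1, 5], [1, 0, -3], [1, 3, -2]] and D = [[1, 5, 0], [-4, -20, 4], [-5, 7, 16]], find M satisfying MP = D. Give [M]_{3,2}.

-4

Since P sits to the right of M, M = DP⁻¹.
det P = -2, so P⁻¹ = [[-9/2, -13/2, -3/2], [1/2, 1/2, 1/2], [-3/2, -5/2, -1/2]].
M = DP⁻¹ = [[1, 5, 0], [-4, -20, 4], [-5, 7, 16]] · [[-9/2, -13/2, -3/2], [1/2, 1/2, 1/2], [-3/2, -5/2, -1/2]] = [[-2, -4, 1], [2, 6, -6], [2, -4, 3]].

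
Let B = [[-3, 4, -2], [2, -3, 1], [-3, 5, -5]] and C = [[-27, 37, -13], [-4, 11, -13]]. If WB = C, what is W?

W = [[6, -6, -1], [-6, -5, 4]]

Since B sits to the right of W, W = CB⁻¹.
det B = -4; the adjugate gives B⁻¹ = [[-5/2, -5/2, 1/2], [-7/4, -9/4, 1/4], [-1/4, -3/4, -1/4]].
W = CB⁻¹ = [[-27, 37, -13], [-4, 11, -13]] · [[-5/2, -5/2, 1/2], [-7/4, -9/4, 1/4], [-1/4, -3/4, -1/4]] = [[6, -6, -1], [-6, -5, 4]].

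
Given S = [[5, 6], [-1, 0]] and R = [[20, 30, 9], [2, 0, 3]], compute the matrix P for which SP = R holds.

Since S multiplies P on the left, P = S⁻¹R.
det S = 6; the adjugate gives S⁻¹ = [[0, -1], [1/6, 5/6]].
P = S⁻¹R = [[0, -1], [1/6, 5/6]] · [[20, 30, 9], [2, 0, 3]] = [[-2, 0, -3], [5, 5, 4]].

P = [[-2, 0, -3], [5, 5, 4]]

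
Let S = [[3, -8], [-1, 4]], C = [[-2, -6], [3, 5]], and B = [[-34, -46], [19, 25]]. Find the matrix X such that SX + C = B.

SX = B − C = [[-32, -40], [16, 20]].
Since S multiplies X on the left, X = S⁻¹(B − C).
det S = 4; the adjugate gives S⁻¹ = [[1, 2], [1/4, 3/4]].
X = S⁻¹(B − C) = [[0, 0], [4, 5]].

X = [[0, 0], [4, 5]]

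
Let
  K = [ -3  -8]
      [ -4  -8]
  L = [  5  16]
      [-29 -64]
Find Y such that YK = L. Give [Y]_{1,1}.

Right-multiplying both sides by K⁻¹ gives Y = LK⁻¹.
det K = -8, so K⁻¹ = [[1, -1], [-1/2, 3/8]].
Y = LK⁻¹ = [[5, 16], [-29, -64]] · [[1, -1], [-1/2, 3/8]] = [[-3, 1], [3, 5]].

-3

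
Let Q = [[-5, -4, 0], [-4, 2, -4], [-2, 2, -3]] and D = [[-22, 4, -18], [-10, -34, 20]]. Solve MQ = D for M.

Right-multiplying both sides by Q⁻¹ gives M = DQ⁻¹.
det Q = 6; the adjugate gives Q⁻¹ = [[1/3, -2, 8/3], [-2/3, 5/2, -10/3], [-2/3, 3, -13/3]].
M = DQ⁻¹ = [[-22, 4, -18], [-10, -34, 20]] · [[1/3, -2, 8/3], [-2/3, 5/2, -10/3], [-2/3, 3, -13/3]] = [[2, 0, 6], [6, -5, 0]].

M = [[2, 0, 6], [6, -5, 0]]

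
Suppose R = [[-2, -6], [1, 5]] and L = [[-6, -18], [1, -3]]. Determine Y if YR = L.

Right-multiplying both sides by R⁻¹ gives Y = LR⁻¹.
det R = -4; the adjugate gives R⁻¹ = [[-5/4, -3/2], [1/4, 1/2]].
Y = LR⁻¹ = [[-6, -18], [1, -3]] · [[-5/4, -3/2], [1/4, 1/2]] = [[3, 0], [-2, -3]].

Y = [[3, 0], [-2, -3]]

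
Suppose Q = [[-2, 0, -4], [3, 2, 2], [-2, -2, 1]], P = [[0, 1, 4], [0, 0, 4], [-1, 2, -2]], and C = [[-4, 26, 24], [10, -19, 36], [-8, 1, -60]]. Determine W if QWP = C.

W = [[1, 1, -2], [4, -2, -2], [-5, 2, 0]]

Isolating W: multiply by Q⁻¹ from the left and P⁻¹ from the right, so W = Q⁻¹CP⁻¹.
det Q = -4, so Q⁻¹ = [[-3/2, -2, -2], [7/4, 5/2, 2], [1/2, 1, 1]].
det P = -4, so P⁻¹ = [[2, -5/2, -1], [1, -1, 0], [0, 1/4, 0]].
Q⁻¹C = [[2, -3, 12], [2, 0, 12], [0, -5, -12]].
W = (Q⁻¹C)P⁻¹ = [[1, 1, -2], [4, -2, -2], [-5, 2, 0]].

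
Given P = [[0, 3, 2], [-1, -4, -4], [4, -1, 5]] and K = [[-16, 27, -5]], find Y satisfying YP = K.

Y = [[2, -4, -5]]

P is on the right of Y, so right-multiply by P⁻¹: Y = KP⁻¹.
det P = 1; the adjugate gives P⁻¹ = [[-24, -17, -4], [-11, -8, -2], [17, 12, 3]].
Y = KP⁻¹ = [[-16, 27, -5]] · [[-24, -17, -4], [-11, -8, -2], [17, 12, 3]] = [[2, -4, -5]].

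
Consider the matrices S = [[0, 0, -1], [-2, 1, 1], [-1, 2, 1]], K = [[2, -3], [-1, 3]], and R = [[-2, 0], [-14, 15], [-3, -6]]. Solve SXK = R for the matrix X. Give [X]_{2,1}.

Isolating X: multiply by S⁻¹ from the left and K⁻¹ from the right, so X = S⁻¹RK⁻¹.
det S = 3, so S⁻¹ = [[-1/3, -2/3, 1/3], [1/3, -1/3, 2/3], [-1, 0, 0]].
det K = 3; the adjugate gives K⁻¹ = [[1, 1], [1/3, 2/3]].
S⁻¹R = [[9, -12], [2, -9], [2, 0]].
X = (S⁻¹R)K⁻¹ = [[5, 1], [-1, -4], [2, 2]].

-1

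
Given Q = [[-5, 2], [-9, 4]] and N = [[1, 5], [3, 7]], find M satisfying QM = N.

Since Q multiplies M on the left, M = Q⁻¹N.
det Q = -2, so Q⁻¹ = [[-2, 1], [-9/2, 5/2]].
M = Q⁻¹N = [[-2, 1], [-9/2, 5/2]] · [[1, 5], [3, 7]] = [[1, -3], [3, -5]].

M = [[1, -3], [3, -5]]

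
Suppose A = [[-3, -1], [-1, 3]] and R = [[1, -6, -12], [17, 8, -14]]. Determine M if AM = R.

M = [[-2, 1, 5], [5, 3, -3]]

A is on the left of M, so left-multiply by A⁻¹: M = A⁻¹R.
det A = -10, so A⁻¹ = [[-3/10, -1/10], [-1/10, 3/10]].
M = A⁻¹R = [[-3/10, -1/10], [-1/10, 3/10]] · [[1, -6, -12], [17, 8, -14]] = [[-2, 1, 5], [5, 3, -3]].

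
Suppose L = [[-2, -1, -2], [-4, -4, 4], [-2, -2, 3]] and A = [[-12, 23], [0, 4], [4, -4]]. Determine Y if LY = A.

Y = [[0, -4], [4, -3], [4, -6]]

Since L multiplies Y on the left, Y = L⁻¹A.
det L = 4, so L⁻¹ = [[-1, 7/4, -3], [1, -5/2, 4], [0, -1/2, 1]].
Y = L⁻¹A = [[-1, 7/4, -3], [1, -5/2, 4], [0, -1/2, 1]] · [[-12, 23], [0, 4], [4, -4]] = [[0, -4], [4, -3], [4, -6]].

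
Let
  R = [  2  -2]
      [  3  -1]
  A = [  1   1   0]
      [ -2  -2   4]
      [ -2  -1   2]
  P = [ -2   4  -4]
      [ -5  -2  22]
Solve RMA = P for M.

M = [[4, 3, 0], [3, 5, -3]]

Left-multiply by R⁻¹ and right-multiply by A⁻¹: M = R⁻¹PA⁻¹.
R has determinant 4; R⁻¹ = [[-1/4, 1/2], [-3/4, 1/2]].
det A = -4, so A⁻¹ = [[0, 1/2, -1], [1, -1/2, 1], [1/2, 1/4, 0]].
R⁻¹P = [[-2, -2, 12], [-1, -4, 14]].
M = (R⁻¹P)A⁻¹ = [[4, 3, 0], [3, 5, -3]].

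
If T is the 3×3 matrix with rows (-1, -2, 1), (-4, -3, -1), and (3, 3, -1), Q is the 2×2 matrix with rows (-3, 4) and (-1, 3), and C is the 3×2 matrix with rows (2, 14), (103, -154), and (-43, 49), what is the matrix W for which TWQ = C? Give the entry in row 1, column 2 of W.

5

Left-multiply by T⁻¹ and right-multiply by Q⁻¹: W = T⁻¹CQ⁻¹.
det T = 5; the adjugate gives T⁻¹ = [[6/5, 1/5, 1], [-7/5, -2/5, -1], [-3/5, -3/5, -1]].
Q has determinant -5; Q⁻¹ = [[-3/5, 4/5], [-1/5, 3/5]].
T⁻¹C = [[-20, 35], [-1, -7], [-20, 35]].
W = (T⁻¹C)Q⁻¹ = [[5, 5], [2, -5], [5, 5]].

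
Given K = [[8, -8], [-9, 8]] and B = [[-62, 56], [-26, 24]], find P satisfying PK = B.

K is on the right of P, so right-multiply by K⁻¹: P = BK⁻¹.
K has determinant -8; K⁻¹ = [[-1, -1], [-9/8, -1]].
P = BK⁻¹ = [[-62, 56], [-26, 24]] · [[-1, -1], [-9/8, -1]] = [[-1, 6], [-1, 2]].

P = [[-1, 6], [-1, 2]]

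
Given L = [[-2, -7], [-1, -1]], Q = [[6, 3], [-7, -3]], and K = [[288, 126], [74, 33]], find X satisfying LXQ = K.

X = L⁻¹KQ⁻¹ (apply L⁻¹ on the left and Q⁻¹ on the right).
det L = -5, so L⁻¹ = [[1/5, -7/5], [-1/5, 2/5]].
det Q = 3, so Q⁻¹ = [[-1, -1], [7/3, 2]].
L⁻¹K = [[-46, -21], [-28, -12]].
X = (L⁻¹K)Q⁻¹ = [[-3, 4], [0, 4]].

X = [[-3, 4], [0, 4]]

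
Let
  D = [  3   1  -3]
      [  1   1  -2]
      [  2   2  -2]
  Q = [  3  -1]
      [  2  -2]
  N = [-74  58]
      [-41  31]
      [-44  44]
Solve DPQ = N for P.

P = D⁻¹NQ⁻¹ (apply D⁻¹ on the left and Q⁻¹ on the right).
D has determinant 4; D⁻¹ = [[1/2, -1, 1/4], [-1/2, 0, 3/4], [0, -1, 1/2]].
Q has determinant -4; Q⁻¹ = [[1/2, -1/4], [1/2, -3/4]].
D⁻¹N = [[-7, 9], [4, 4], [19, -9]].
P = (D⁻¹N)Q⁻¹ = [[1, -5], [4, -4], [5, 2]].

P = [[1, -5], [4, -4], [5, 2]]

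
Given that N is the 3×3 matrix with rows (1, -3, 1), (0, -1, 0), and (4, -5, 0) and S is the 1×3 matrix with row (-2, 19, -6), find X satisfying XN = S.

Right-multiplying both sides by N⁻¹ gives X = SN⁻¹.
det N = 4; the adjugate gives N⁻¹ = [[0, -5/4, 1/4], [0, -1, 0], [1, -7/4, -1/4]].
X = SN⁻¹ = [[-2, 19, -6]] · [[0, -5/4, 1/4], [0, -1, 0], [1, -7/4, -1/4]] = [[-6, -6, 1]].

X = [[-6, -6, 1]]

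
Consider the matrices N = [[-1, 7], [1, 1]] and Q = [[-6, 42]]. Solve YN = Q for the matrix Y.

Since N sits to the right of Y, Y = QN⁻¹.
N has determinant -8; N⁻¹ = [[-1/8, 7/8], [1/8, 1/8]].
Y = QN⁻¹ = [[-6, 42]] · [[-1/8, 7/8], [1/8, 1/8]] = [[6, 0]].

Y = [[6, 0]]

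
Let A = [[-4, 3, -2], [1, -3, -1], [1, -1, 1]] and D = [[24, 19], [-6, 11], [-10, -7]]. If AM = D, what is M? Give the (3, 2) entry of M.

A is on the left of M, so left-multiply by A⁻¹: M = A⁻¹D.
A has determinant 6; A⁻¹ = [[-2/3, -1/6, -3/2], [-1/3, -1/3, -1], [1/3, -1/6, 3/2]].
M = A⁻¹D = [[-2/3, -1/6, -3/2], [-1/3, -1/3, -1], [1/3, -1/6, 3/2]] · [[24, 19], [-6, 11], [-10, -7]] = [[0, -4], [4, -3], [-6, -6]].

-6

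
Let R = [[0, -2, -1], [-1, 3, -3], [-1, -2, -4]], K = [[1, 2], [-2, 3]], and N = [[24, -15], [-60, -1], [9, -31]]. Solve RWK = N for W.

W = R⁻¹NK⁻¹ (apply R⁻¹ on the left and K⁻¹ on the right).
det R = -3, so R⁻¹ = [[6, 2, -3], [1/3, 1/3, -1/3], [-5/3, -2/3, 2/3]].
K has determinant 7; K⁻¹ = [[3/7, -2/7], [2/7, 1/7]].
R⁻¹N = [[-3, 1], [-15, 5], [6, 5]].
W = (R⁻¹N)K⁻¹ = [[-1, 1], [-5, 5], [4, -1]].

W = [[-1, 1], [-5, 5], [4, -1]]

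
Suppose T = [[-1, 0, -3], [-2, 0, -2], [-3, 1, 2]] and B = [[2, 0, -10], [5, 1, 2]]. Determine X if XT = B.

X = [[6, -4, 0], [4, -6, 1]]

Right-multiplying both sides by T⁻¹ gives X = BT⁻¹.
T has determinant 4; T⁻¹ = [[1/2, -3/4, 0], [5/2, -11/4, 1], [-1/2, 1/4, 0]].
X = BT⁻¹ = [[2, 0, -10], [5, 1, 2]] · [[1/2, -3/4, 0], [5/2, -11/4, 1], [-1/2, 1/4, 0]] = [[6, -4, 0], [4, -6, 1]].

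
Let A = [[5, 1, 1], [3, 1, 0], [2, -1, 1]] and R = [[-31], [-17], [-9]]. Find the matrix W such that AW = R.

Since A multiplies W on the left, W = A⁻¹R.
det A = -3, so A⁻¹ = [[-1/3, 2/3, 1/3], [1, -1, -1], [5/3, -7/3, -2/3]].
W = A⁻¹R = [[-1/3, 2/3, 1/3], [1, -1, -1], [5/3, -7/3, -2/3]] · [[-31], [-17], [-9]] = [[-4], [-5], [-6]].

W = [[-4], [-5], [-6]]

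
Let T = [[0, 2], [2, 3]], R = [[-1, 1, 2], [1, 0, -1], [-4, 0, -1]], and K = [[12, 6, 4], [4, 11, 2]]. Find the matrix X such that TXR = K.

Left-multiply by T⁻¹ and right-multiply by R⁻¹: X = T⁻¹KR⁻¹.
det T = -4, so T⁻¹ = [[-3/4, 1/2], [1/2, 0]].
R has determinant 5; R⁻¹ = [[0, 1/5, -1/5], [1, 9/5, 1/5], [0, -4/5, -1/5]].
T⁻¹K = [[-7, 1, -2], [6, 3, 2]].
X = (T⁻¹K)R⁻¹ = [[1, 2, 2], [3, 5, -1]].

X = [[1, 2, 2], [3, 5, -1]]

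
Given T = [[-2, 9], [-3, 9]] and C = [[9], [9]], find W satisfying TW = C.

T is on the left of W, so left-multiply by T⁻¹: W = T⁻¹C.
det T = 9; the adjugate gives T⁻¹ = [[1, -1], [1/3, -2/9]].
W = T⁻¹C = [[1, -1], [1/3, -2/9]] · [[9], [9]] = [[0], [1]].

W = [[0], [1]]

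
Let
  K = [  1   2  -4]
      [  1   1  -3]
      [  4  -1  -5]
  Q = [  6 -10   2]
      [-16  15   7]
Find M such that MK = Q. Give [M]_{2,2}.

Right-multiplying both sides by K⁻¹ gives M = QK⁻¹.
det K = -2; the adjugate gives K⁻¹ = [[4, -7, 1], [7/2, -11/2, 1/2], [5/2, -9/2, 1/2]].
M = QK⁻¹ = [[6, -10, 2], [-16, 15, 7]] · [[4, -7, 1], [7/2, -11/2, 1/2], [5/2, -9/2, 1/2]] = [[-6, 4, 2], [6, -2, -5]].

-2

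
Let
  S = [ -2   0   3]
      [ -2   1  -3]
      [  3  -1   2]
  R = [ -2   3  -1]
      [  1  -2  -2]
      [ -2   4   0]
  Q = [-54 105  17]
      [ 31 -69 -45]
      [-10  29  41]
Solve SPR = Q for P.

P = [[-3, -1, -2], [-2, 5, -2], [-1, -4, 5]]

Left-multiply by S⁻¹ and right-multiply by R⁻¹: P = S⁻¹QR⁻¹.
det S = -1, so S⁻¹ = [[1, 3, 3], [5, 13, 12], [1, 2, 2]].
det R = -4; the adjugate gives R⁻¹ = [[-2, 1, 2], [-1, 1/2, 5/4], [0, -1/2, -1/4]].
S⁻¹Q = [[9, -15, 5], [13, -24, -8], [-12, 25, 9]].
P = (S⁻¹Q)R⁻¹ = [[-3, -1, -2], [-2, 5, -2], [-1, -4, 5]].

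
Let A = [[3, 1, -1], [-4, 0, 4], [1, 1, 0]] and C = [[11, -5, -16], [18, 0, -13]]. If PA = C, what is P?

Since A sits to the right of P, P = CA⁻¹.
A has determinant -4; A⁻¹ = [[1, 1/4, -1], [-1, -1/4, 2], [1, 1/2, -1]].
P = CA⁻¹ = [[11, -5, -16], [18, 0, -13]] · [[1, 1/4, -1], [-1, -1/4, 2], [1, 1/2, -1]] = [[0, -4, -5], [5, -2, -5]].

P = [[0, -4, -5], [5, -2, -5]]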